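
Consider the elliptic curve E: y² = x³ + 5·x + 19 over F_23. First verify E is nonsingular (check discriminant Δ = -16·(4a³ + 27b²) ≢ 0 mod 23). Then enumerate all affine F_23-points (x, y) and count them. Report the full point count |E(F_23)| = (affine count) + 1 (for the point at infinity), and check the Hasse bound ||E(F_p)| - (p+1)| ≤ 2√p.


Affine points = {(1, 5), (1, 18), (5, 10), (5, 13), (6, 9), (6, 14), (7, 11), (7, 12), (11, 5), (11, 18), (12, 6), (12, 17), (13, 2), (13, 21), (14, 2), (14, 21), (16, 3), (16, 20), (17, 7), (17, 16), (19, 2), (19, 21), (20, 0), (21, 1), (21, 22), (22, 6), (22, 17)}; affine count = 27; |E(F_23)| = 28.

Discriminant check: Δ ∝ 4a³ + 27b² = 4·5³ + 27·19² = 4·125 + 27·361 ≡ 12 (mod 23). Nonzero ⇒ E is nonsingular.
For each x ∈ F_23, compute rhs = x³ + 5·x + 19 mod 23, then count y ∈ F_23 with y² ≡ rhs.
  x = 0: rhs = 19, matching y values: none (0 points).
  x = 1: rhs = 2, matching y values: 5, 18 (2 points).
  x = 2: rhs = 14, matching y values: none (0 points).
  x = 3: rhs = 15, matching y values: none (0 points).
  x = 4: rhs = 11, matching y values: none (0 points).
  x = 5: rhs = 8, matching y values: 10, 13 (2 points).
  x = 6: rhs = 12, matching y values: 9, 14 (2 points).
  x = 7: rhs = 6, matching y values: 11, 12 (2 points).
  x = 8: rhs = 19, matching y values: none (0 points).
  x = 9: rhs = 11, matching y values: none (0 points).
  x = 10: rhs = 11, matching y values: none (0 points).
  x = 11: rhs = 2, matching y values: 5, 18 (2 points).
  x = 12: rhs = 13, matching y values: 6, 17 (2 points).
  x = 13: rhs = 4, matching y values: 2, 21 (2 points).
  x = 14: rhs = 4, matching y values: 2, 21 (2 points).
  x = 15: rhs = 19, matching y values: none (0 points).
  x = 16: rhs = 9, matching y values: 3, 20 (2 points).
  x = 17: rhs = 3, matching y values: 7, 16 (2 points).
  x = 18: rhs = 7, matching y values: none (0 points).
  x = 19: rhs = 4, matching y values: 2, 21 (2 points).
  x = 20: rhs = 0, matching y values: 0 (1 points).
  x = 21: rhs = 1, matching y values: 1, 22 (2 points).
  x = 22: rhs = 13, matching y values: 6, 17 (2 points).
Total affine count: 27.
Full point count |E(F_23)| = 27 + 1 = 28.
Hasse bound: |28 − (23+1)| = |4| = 4 ≤ 2√23 ≈ 9.5917 ✓.


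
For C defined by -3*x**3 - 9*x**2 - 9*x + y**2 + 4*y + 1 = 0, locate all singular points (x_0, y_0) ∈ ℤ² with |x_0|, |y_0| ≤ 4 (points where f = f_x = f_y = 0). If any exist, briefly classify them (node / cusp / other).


Singular points: {(-1, -2)}; classification: cusp.

Compute partial derivatives:
  f_x = -9*x**2 - 18*x - 9.
  f_y = 2*y + 4.
Scan x_0 ∈ {−4, ..., 4}. For each x_0, f_y(x_0, y) is a polynomial in y; find its integer roots y ∈ {−4, ..., 4}, then test f_x and f at those candidates.
  x = -4: f_y(-4, y) = 2*y + 4; vanishes at y ∈ {-2}. (-4, -2): f_x = -81 ≠ 0.
  x = -3: f_y(-3, y) = 2*y + 4; vanishes at y ∈ {-2}. (-3, -2): f_x = -36 ≠ 0.
  x = -2: f_y(-2, y) = 2*y + 4; vanishes at y ∈ {-2}. (-2, -2): f_x = -9 ≠ 0.
  x = -1: f_y(-1, y) = 2*y + 4; vanishes at y ∈ {-2}. (-1, -2): f_x = 0, f = 0 — SINGULAR.
  x = 0: f_y(0, y) = 2*y + 4; vanishes at y ∈ {-2}. (0, -2): f_x = -9 ≠ 0.
  x = 1: f_y(1, y) = 2*y + 4; vanishes at y ∈ {-2}. (1, -2): f_x = -36 ≠ 0.
  x = 2: f_y(2, y) = 2*y + 4; vanishes at y ∈ {-2}. (2, -2): f_x = -81 ≠ 0.
  x = 3: f_y(3, y) = 2*y + 4; vanishes at y ∈ {-2}. (3, -2): f_x = -144 ≠ 0.
  x = 4: f_y(4, y) = 2*y + 4; vanishes at y ∈ {-2}. (4, -2): f_x = -225 ≠ 0.
Only singular point on the grid: (-1, -2).
Classify: substitute x = -1 + u, y = -2 + v and expand: f = -3*u**3 + v**2.
No constant or linear terms (consistent with a singular point). Quadratic part: v**2. Cubic part: -3*u**3.
The quadratic part v**2 is a perfect square, so there is a single (double) tangent line v = 0, i.e. y = -2. Restricting the cubic part to that line (v = 0) leaves -3*u**3 ≠ 0, so f is not divisible by v and the branch is v² ≈ 3*u**3 to lowest order — this is a cusp.
Classification: cusp.


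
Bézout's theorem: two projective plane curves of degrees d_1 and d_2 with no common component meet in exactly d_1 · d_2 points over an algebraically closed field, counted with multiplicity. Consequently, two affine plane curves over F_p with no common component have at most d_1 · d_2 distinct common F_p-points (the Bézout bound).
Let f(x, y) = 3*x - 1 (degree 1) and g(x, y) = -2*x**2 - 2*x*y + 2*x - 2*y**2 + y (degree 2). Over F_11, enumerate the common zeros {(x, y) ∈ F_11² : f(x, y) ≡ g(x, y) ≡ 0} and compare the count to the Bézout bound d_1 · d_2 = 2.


Common zeros: {(4, 1)}; count = 1; Bézout bound = 2.

deg(f) = 1, deg(g) = 2, so Bézout bound = 2.
Scan x ∈ F_11. For each x, list the y ∈ F_11 with f(x, y) ≡ 0 and those with g(x, y) ≡ 0 (mod 11); the common zeros in that column are the intersection.
  x = 0: f ≡ 0 at y ∈ ∅; g ≡ 0 at y ∈ {0, 6}; common: ∅.
  x = 1: f ≡ 0 at y ∈ ∅; g ≡ 0 at y ∈ {0, 5}; common: ∅.
  x = 2: f ≡ 0 at y ∈ ∅; g ≡ 0 at y ∈ ∅; common: ∅.
  x = 3: f ≡ 0 at y ∈ ∅; g ≡ 0 at y ∈ ∅; common: ∅.
  x = 4: f ≡ 0 at y ∈ {0, 1, 2, 3, 4, 5, 6, 7, 8, 9, 10}; g ≡ 0 at y ∈ {1}; common: {1}.
  x = 5: f ≡ 0 at y ∈ ∅; g ≡ 0 at y ∈ {2, 10}; common: ∅.
  x = 6: f ≡ 0 at y ∈ ∅; g ≡ 0 at y ∈ {5, 6}; common: ∅.
  x = 7: f ≡ 0 at y ∈ ∅; g ≡ 0 at y ∈ {1, 9}; common: ∅.
  x = 8: f ≡ 0 at y ∈ ∅; g ≡ 0 at y ∈ {10}; common: ∅.
  x = 9: f ≡ 0 at y ∈ ∅; g ≡ 0 at y ∈ ∅; common: ∅.
  x = 10: f ≡ 0 at y ∈ ∅; g ≡ 0 at y ∈ ∅; common: ∅.
Collecting: common zeros = {(4, 1)}, so the count is 1.
Comparison with the Bézout bound: 1 ≤ 2 = deg(f)·deg(g), as expected for curves with no common component (the affine F_11-count falls short of the bound because intersections may lie at infinity, over extension fields, or carry multiplicity).


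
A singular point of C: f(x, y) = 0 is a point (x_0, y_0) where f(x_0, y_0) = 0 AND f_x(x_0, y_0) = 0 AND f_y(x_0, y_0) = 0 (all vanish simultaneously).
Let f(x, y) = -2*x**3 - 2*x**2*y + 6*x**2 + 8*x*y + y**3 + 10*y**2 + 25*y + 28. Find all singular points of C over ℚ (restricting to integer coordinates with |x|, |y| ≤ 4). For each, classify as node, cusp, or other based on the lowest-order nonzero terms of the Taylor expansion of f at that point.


Singular points: {(2, -3)}; classification: cusp.

Compute partial derivatives:
  f_x = -6*x**2 - 4*x*y + 12*x + 8*y.
  f_y = -2*x**2 + 8*x + 3*y**2 + 20*y + 25.
Scan x_0 ∈ {−4, ..., 4}. For each x_0, f_y(x_0, y) is a polynomial in y; find its integer roots y ∈ {−4, ..., 4}, then test f_x and f at those candidates.
  x = -4: f_y(-4, y) = 3*y**2 + 20*y - 39; no integer root y with |y| ≤ 4.
  x = -3: f_y(-3, y) = 3*y**2 + 20*y - 17; no integer root y with |y| ≤ 4.
  x = -2: f_y(-2, y) = 3*y**2 + 20*y + 1; no integer root y with |y| ≤ 4.
  x = -1: f_y(-1, y) = 3*y**2 + 20*y + 15; no integer root y with |y| ≤ 4.
  x = 0: f_y(0, y) = 3*y**2 + 20*y + 25; no integer root y with |y| ≤ 4.
  x = 1: f_y(1, y) = 3*y**2 + 20*y + 31; no integer root y with |y| ≤ 4.
  x = 2: f_y(2, y) = 3*y**2 + 20*y + 33; vanishes at y ∈ {-3}. (2, -3): f_x = 0, f = 0 — SINGULAR.
  x = 3: f_y(3, y) = 3*y**2 + 20*y + 31; no integer root y with |y| ≤ 4.
  x = 4: f_y(4, y) = 3*y**2 + 20*y + 25; no integer root y with |y| ≤ 4.
Only singular point on the grid: (2, -3).
Classify: substitute x = 2 + u, y = -3 + v and expand: f = -2*u**3 - 2*u**2*v + v**3 + v**2.
No constant or linear terms (consistent with a singular point). Quadratic part: v**2. Cubic part: -2*u**3 - 2*u**2*v + v**3.
The quadratic part v**2 is a perfect square, so there is a single (double) tangent line v = 0, i.e. y = -3. Restricting the cubic part to that line (v = 0) leaves -2*u**3 ≠ 0, so f is not divisible by v and the branch is v² ≈ 2*u**3 to lowest order — this is a cusp.
Classification: cusp.


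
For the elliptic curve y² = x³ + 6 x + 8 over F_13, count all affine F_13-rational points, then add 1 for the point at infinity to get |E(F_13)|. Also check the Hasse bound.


Affine points = {(3, 1), (3, 12), (6, 0), (7, 4), (7, 9), (8, 3), (8, 10), (11, 1), (11, 12), (12, 1), (12, 12)}; affine count = 11; |E(F_13)| = 12.

Discriminant check: Δ ∝ 4a³ + 27b² = 4·6³ + 27·8² = 4·216 + 27·64 ≡ 5 (mod 13). Nonzero ⇒ E is nonsingular.
For each x ∈ F_13, compute rhs = x³ + 6·x + 8 mod 13, then count y ∈ F_13 with y² ≡ rhs.
  x = 0: rhs = 8, matching y values: none (0 points).
  x = 1: rhs = 2, matching y values: none (0 points).
  x = 2: rhs = 2, matching y values: none (0 points).
  x = 3: rhs = 1, matching y values: 1, 12 (2 points).
  x = 4: rhs = 5, matching y values: none (0 points).
  x = 5: rhs = 7, matching y values: none (0 points).
  x = 6: rhs = 0, matching y values: 0 (1 points).
  x = 7: rhs = 3, matching y values: 4, 9 (2 points).
  x = 8: rhs = 9, matching y values: 3, 10 (2 points).
  x = 9: rhs = 11, matching y values: none (0 points).
  x = 10: rhs = 2, matching y values: none (0 points).
  x = 11: rhs = 1, matching y values: 1, 12 (2 points).
  x = 12: rhs = 1, matching y values: 1, 12 (2 points).
Total affine count: 11.
Full point count |E(F_13)| = 11 + 1 = 12.
Hasse bound: |12 − (13+1)| = |-2| = 2 ≤ 2√13 ≈ 7.2111 ✓.


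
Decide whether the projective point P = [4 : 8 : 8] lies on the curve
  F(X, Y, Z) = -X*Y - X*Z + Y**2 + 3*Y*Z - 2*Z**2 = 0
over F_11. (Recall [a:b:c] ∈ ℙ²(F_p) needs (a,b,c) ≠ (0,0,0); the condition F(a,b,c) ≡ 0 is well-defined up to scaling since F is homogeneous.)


F(4,8,8) ≡ 9 (mod 11); P is NOT on the curve.

Evaluate F(4, 8, 8) term-by-term (mod 11).
  -X*Y ↦ -1·4·8·1 = -32
  -X*Z ↦ -1·4·1·8 = -32
  Y**2 ↦ 1·1·64·1 = 64
  3*Y*Z ↦ 3·1·8·8 = 192
  -2*Z**2 ↦ -2·1·1·64 = -128
Sum: F(4, 8, 8) = (-32) + (-32) + (64) + (192) + (-128) = 64.
Reducing mod 11: 64 ≡ 9 (mod 11).
Since F(a, b, c) ≡ 9 ≠ 0 (mod 11), P does NOT lie on the curve.


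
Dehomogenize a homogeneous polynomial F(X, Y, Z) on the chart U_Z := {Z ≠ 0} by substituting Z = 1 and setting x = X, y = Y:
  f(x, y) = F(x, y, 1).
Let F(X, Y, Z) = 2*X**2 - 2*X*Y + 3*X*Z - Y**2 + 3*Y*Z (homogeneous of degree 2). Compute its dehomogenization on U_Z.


f(x, y) = 2*x**2 - 2*x*y + 3*x - y**2 + 3*y

On U_Z we set Z = 1. Each monomial c·X^i·Y^j·Z^k in F becomes c·x^i·y^j·1^k = c·x^i·y^j.
Substituting Z = 1: F(X, Y, 1) = 2*x**2 - 2*x*y + 3*x - y**2 + 3*y.
Note: deg(f) ≤ deg(F) = 2; strict inequality happens when F is divisible by Z (lost terms).


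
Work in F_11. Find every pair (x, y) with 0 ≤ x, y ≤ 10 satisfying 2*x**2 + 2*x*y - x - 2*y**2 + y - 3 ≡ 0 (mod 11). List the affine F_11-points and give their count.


Affine F_11-points: {(1, 3), (1, 4), (2, 3), (2, 5), (7, 0), (7, 2), (8, 1), (8, 2), (10, 0), (10, 5)}; count = 10.

For each of the 121 pairs (x, y) ∈ F_11², evaluate f(x, y) mod 11. Record the zeros.
  x = 0: [0↦8, 1↦7, 2↦2, 3↦4, 4↦2, 5↦7, 6↦8, 7↦5, 8↦9, 9↦9, 10↦5]  zeros at y ∈ ∅
  x = 1: [0↦9, 1↦10, 2↦7, 3↦0, 4↦0, 5↦7, 6↦10, 7↦9, 8↦4, 9↦6, 10↦4]  zeros at y ∈ {3, 4}
  x = 2: [0↦3, 1↦6, 2↦5, 3↦0, 4↦2, 5↦0, 6↦5, 7↦6, 8↦3, 9↦7, 10↦7]  zeros at y ∈ {3, 5}
  x = 3: [0↦1, 1↦6, 2↦7, 3↦4, 4↦8, 5↦8, 6↦4, 7↦7, 8↦6, 9↦1, 10↦3]  zeros at y ∈ ∅
  x = 4: [0↦3, 1↦10, 2↦2, 3↦1, 4↦7, 5↦9, 6↦7, 7↦1, 8↦2, 9↦10, 10↦3]  zeros at y ∈ ∅
  x = 5: [0↦9, 1↦7, 2↦1, 3↦2, 4↦10, 5↦3, 6↦3, 7↦10, 8↦2, 9↦1, 10↦7]  zeros at y ∈ ∅
  x = 6: [0↦8, 1↦8, 2↦4, 3↦7, 4↦6, 5↦1, 6↦3, 7↦1, 8↦6, 9↦7, 10↦4]  zeros at y ∈ ∅
  x = 7: [0↦0, 1↦2, 2↦0, 3↦5, 4↦6, 5↦3, 6↦7, 7↦7, 8↦3, 9↦6, 10↦5]  zeros at y ∈ {0, 2}
  x = 8: [0↦7, 1↦0, 2↦0, 3↦7, 4↦10, 5↦9, 6↦4, 7↦6, 8↦4, 9↦9, 10↦10]  zeros at y ∈ {1, 2}
  x = 9: [0↦7, 1↦2, 2↦4, 3↦2, 4↦7, 5↦8, 6↦5, 7↦9, 8↦9, 9↦5, 10↦8]  zeros at y ∈ ∅
  x = 10: [0↦0, 1↦8, 2↦1, 3↦1, 4↦8, 5↦0, 6↦10, 7↦5, 8↦7, 9↦5, 10↦10]  zeros at y ∈ {0, 5}
Collecting zeros: affine points = {(1, 3), (1, 4), (2, 3), (2, 5), (7, 0), (7, 2), (8, 1), (8, 2), (10, 0), (10, 5)}.
Total count |C(F_11)_aff| = 10.


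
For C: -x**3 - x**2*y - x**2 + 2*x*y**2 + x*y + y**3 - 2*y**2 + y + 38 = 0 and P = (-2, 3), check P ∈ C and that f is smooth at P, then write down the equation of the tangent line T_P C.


Tangent line at P: 25*x - 14*y + 92 = 0.

Step 1: f(-2, 3) = 0, so P lies on C.
Step 2: partial derivatives
  f_x(x, y) = -3*x**2 - 2*x*y - 2*x + 2*y**2 + y, f_y(x, y) = -x**2 + 4*x*y + x + 3*y**2 - 4*y + 1.
  f_x(P) = 25, f_y(P) = -14 (gradient nonzero, so P is smooth).
Step 3: tangent line at P: 25·(x − -2) + -14·(y − 3) = 0.
Expanding: 25*x - 14*y + 92 = 0.


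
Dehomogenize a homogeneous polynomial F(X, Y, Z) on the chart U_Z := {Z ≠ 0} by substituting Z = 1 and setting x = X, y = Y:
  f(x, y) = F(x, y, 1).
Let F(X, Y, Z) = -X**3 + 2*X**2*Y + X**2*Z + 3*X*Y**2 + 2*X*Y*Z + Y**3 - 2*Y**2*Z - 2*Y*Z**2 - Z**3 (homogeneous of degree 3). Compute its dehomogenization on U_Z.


f(x, y) = -x**3 + 2*x**2*y + x**2 + 3*x*y**2 + 2*x*y + y**3 - 2*y**2 - 2*y - 1

On U_Z we set Z = 1. Each monomial c·X^i·Y^j·Z^k in F becomes c·x^i·y^j·1^k = c·x^i·y^j.
Substituting Z = 1: F(X, Y, 1) = -x**3 + 2*x**2*y + x**2 + 3*x*y**2 + 2*x*y + y**3 - 2*y**2 - 2*y - 1.
Note: deg(f) ≤ deg(F) = 3; strict inequality happens when F is divisible by Z (lost terms).


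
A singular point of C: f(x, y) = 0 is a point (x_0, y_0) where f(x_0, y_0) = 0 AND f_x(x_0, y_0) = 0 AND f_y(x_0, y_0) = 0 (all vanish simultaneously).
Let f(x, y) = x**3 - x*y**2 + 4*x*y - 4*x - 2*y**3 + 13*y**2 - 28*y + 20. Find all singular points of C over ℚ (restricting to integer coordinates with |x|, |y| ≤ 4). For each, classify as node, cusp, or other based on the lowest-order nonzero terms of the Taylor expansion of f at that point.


Singular points: {(0, 2)}; classification: cusp.

Compute partial derivatives:
  f_x = 3*x**2 - y**2 + 4*y - 4.
  f_y = -2*x*y + 4*x - 6*y**2 + 26*y - 28.
Scan x_0 ∈ {−4, ..., 4}. For each x_0, f_y(x_0, y) is a polynomial in y; find its integer roots y ∈ {−4, ..., 4}, then test f_x and f at those candidates.
  x = -4: f_y(-4, y) = -6*y**2 + 34*y - 44; vanishes at y ∈ {2}. (-4, 2): f_x = 48 ≠ 0.
  x = -3: f_y(-3, y) = -6*y**2 + 32*y - 40; vanishes at y ∈ {2}. (-3, 2): f_x = 27 ≠ 0.
  x = -2: f_y(-2, y) = -6*y**2 + 30*y - 36; vanishes at y ∈ {2, 3}. (-2, 2): f_x = 12 ≠ 0; (-2, 3): f_x = 11 ≠ 0.
  x = -1: f_y(-1, y) = -6*y**2 + 28*y - 32; vanishes at y ∈ {2}. (-1, 2): f_x = 3 ≠ 0.
  x = 0: f_y(0, y) = -6*y**2 + 26*y - 28; vanishes at y ∈ {2}. (0, 2): f_x = 0, f = 0 — SINGULAR.
  x = 1: f_y(1, y) = -6*y**2 + 24*y - 24; vanishes at y ∈ {2}. (1, 2): f_x = 3 ≠ 0.
  x = 2: f_y(2, y) = -6*y**2 + 22*y - 20; vanishes at y ∈ {2}. (2, 2): f_x = 12 ≠ 0.
  x = 3: f_y(3, y) = -6*y**2 + 20*y - 16; vanishes at y ∈ {2}. (3, 2): f_x = 27 ≠ 0.
  x = 4: f_y(4, y) = -6*y**2 + 18*y - 12; vanishes at y ∈ {1, 2}. (4, 1): f_x = 47 ≠ 0; (4, 2): f_x = 48 ≠ 0.
Only singular point on the grid: (0, 2).
Classify: substitute x = 0 + u, y = 2 + v and expand: f = u**3 - u*v**2 - 2*v**3 + v**2.
No constant or linear terms (consistent with a singular point). Quadratic part: v**2. Cubic part: u**3 - u*v**2 - 2*v**3.
The quadratic part v**2 is a perfect square, so there is a single (double) tangent line v = 0, i.e. y = 2. Restricting the cubic part to that line (v = 0) leaves u**3 ≠ 0, so f is not divisible by v and the branch is v² ≈ -u**3 to lowest order — this is a cusp.
Classification: cusp.


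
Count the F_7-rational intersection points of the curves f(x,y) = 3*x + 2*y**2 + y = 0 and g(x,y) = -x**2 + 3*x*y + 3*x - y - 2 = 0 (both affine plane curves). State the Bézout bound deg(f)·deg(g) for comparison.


Common zeros: {(6, 2)}; count = 1; Bézout bound = 4.

deg(f) = 2, deg(g) = 2, so Bézout bound = 4.
Scan x ∈ F_7. For each x, list the y ∈ F_7 with f(x, y) ≡ 0 and those with g(x, y) ≡ 0 (mod 7); the common zeros in that column are the intersection.
  x = 0: f ≡ 0 at y ∈ {0, 3}; g ≡ 0 at y ∈ {5}; common: ∅.
  x = 1: f ≡ 0 at y ∈ ∅; g ≡ 0 at y ∈ {0}; common: ∅.
  x = 2: f ≡ 0 at y ∈ {4, 6}; g ≡ 0 at y ∈ {0}; common: ∅.
  x = 3: f ≡ 0 at y ∈ ∅; g ≡ 0 at y ∈ {2}; common: ∅.
  x = 4: f ≡ 0 at y ∈ ∅; g ≡ 0 at y ∈ {5}; common: ∅.
  x = 5: f ≡ 0 at y ∈ {5}; g ≡ 0 at y ∈ ∅; common: ∅.
  x = 6: f ≡ 0 at y ∈ {1, 2}; g ≡ 0 at y ∈ {2}; common: {2}.
Collecting: common zeros = {(6, 2)}, so the count is 1.
Comparison with the Bézout bound: 1 ≤ 4 = deg(f)·deg(g), as expected for curves with no common component (the affine F_7-count falls short of the bound because intersections may lie at infinity, over extension fields, or carry multiplicity).


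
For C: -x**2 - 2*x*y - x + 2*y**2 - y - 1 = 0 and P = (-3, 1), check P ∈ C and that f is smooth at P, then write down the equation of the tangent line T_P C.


Tangent line at P: 3*x + 9*y = 0.

Step 1: f(-3, 1) = 0, so P lies on C.
Step 2: partial derivatives
  f_x(x, y) = -2*x - 2*y - 1, f_y(x, y) = -2*x + 4*y - 1.
  f_x(P) = 3, f_y(P) = 9 (gradient nonzero, so P is smooth).
Step 3: tangent line at P: 3·(x − -3) + 9·(y − 1) = 0.
Expanding: 3*x + 9*y = 0.


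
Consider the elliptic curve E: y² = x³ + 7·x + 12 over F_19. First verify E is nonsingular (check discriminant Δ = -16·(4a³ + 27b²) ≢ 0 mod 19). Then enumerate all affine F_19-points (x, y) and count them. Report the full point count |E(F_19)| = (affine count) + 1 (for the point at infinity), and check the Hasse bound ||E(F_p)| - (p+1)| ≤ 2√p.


Affine points = {(1, 1), (1, 18), (4, 3), (4, 16), (5, 1), (5, 18), (6, 2), (6, 17), (7, 9), (7, 10), (9, 5), (9, 14), (12, 0), (13, 1), (13, 18), (14, 2), (14, 17), (17, 3), (17, 16), (18, 2), (18, 17)}; affine count = 21; |E(F_19)| = 22.

Discriminant check: Δ ∝ 4a³ + 27b² = 4·7³ + 27·12² = 4·343 + 27·144 ≡ 16 (mod 19). Nonzero ⇒ E is nonsingular.
For each x ∈ F_19, compute rhs = x³ + 7·x + 12 mod 19, then count y ∈ F_19 with y² ≡ rhs.
  x = 0: rhs = 12, matching y values: none (0 points).
  x = 1: rhs = 1, matching y values: 1, 18 (2 points).
  x = 2: rhs = 15, matching y values: none (0 points).
  x = 3: rhs = 3, matching y values: none (0 points).
  x = 4: rhs = 9, matching y values: 3, 16 (2 points).
  x = 5: rhs = 1, matching y values: 1, 18 (2 points).
  x = 6: rhs = 4, matching y values: 2, 17 (2 points).
  x = 7: rhs = 5, matching y values: 9, 10 (2 points).
  x = 8: rhs = 10, matching y values: none (0 points).
  x = 9: rhs = 6, matching y values: 5, 14 (2 points).
  x = 10: rhs = 18, matching y values: none (0 points).
  x = 11: rhs = 14, matching y values: none (0 points).
  x = 12: rhs = 0, matching y values: 0 (1 points).
  x = 13: rhs = 1, matching y values: 1, 18 (2 points).
  x = 14: rhs = 4, matching y values: 2, 17 (2 points).
  x = 15: rhs = 15, matching y values: none (0 points).
  x = 16: rhs = 2, matching y values: none (0 points).
  x = 17: rhs = 9, matching y values: 3, 16 (2 points).
  x = 18: rhs = 4, matching y values: 2, 17 (2 points).
Total affine count: 21.
Full point count |E(F_19)| = 21 + 1 = 22.
Hasse bound: |22 − (19+1)| = |2| = 2 ≤ 2√19 ≈ 8.7178 ✓.


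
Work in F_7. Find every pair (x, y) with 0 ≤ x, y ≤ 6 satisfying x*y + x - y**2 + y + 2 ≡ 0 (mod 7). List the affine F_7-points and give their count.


Affine F_7-points: {(0, 2), (0, 6), (1, 3), (1, 6), (2, 4), (2, 6), (3, 5), (3, 6), (4, 6), (5, 0), (5, 6), (6, 1), (6, 6)}; count = 13.

For each of the 49 pairs (x, y) ∈ F_7², evaluate f(x, y) mod 7. Record the zeros.
  x = 0: [0↦2, 1↦2, 2↦0, 3↦3, 4↦4, 5↦3, 6↦0]  zeros at y ∈ {2, 6}
  x = 1: [0↦3, 1↦4, 2↦3, 3↦0, 4↦2, 5↦2, 6↦0]  zeros at y ∈ {3, 6}
  x = 2: [0↦4, 1↦6, 2↦6, 3↦4, 4↦0, 5↦1, 6↦0]  zeros at y ∈ {4, 6}
  x = 3: [0↦5, 1↦1, 2↦2, 3↦1, 4↦5, 5↦0, 6↦0]  zeros at y ∈ {5, 6}
  x = 4: [0↦6, 1↦3, 2↦5, 3↦5, 4↦3, 5↦6, 6↦0]  zeros at y ∈ {6}
  x = 5: [0↦0, 1↦5, 2↦1, 3↦2, 4↦1, 5↦5, 6↦0]  zeros at y ∈ {0, 6}
  x = 6: [0↦1, 1↦0, 2↦4, 3↦6, 4↦6, 5↦4, 6↦0]  zeros at y ∈ {1, 6}
Collecting zeros: affine points = {(0, 2), (0, 6), (1, 3), (1, 6), (2, 4), (2, 6), (3, 5), (3, 6), (4, 6), (5, 0), (5, 6), (6, 1), (6, 6)}.
Total count |C(F_7)_aff| = 13.


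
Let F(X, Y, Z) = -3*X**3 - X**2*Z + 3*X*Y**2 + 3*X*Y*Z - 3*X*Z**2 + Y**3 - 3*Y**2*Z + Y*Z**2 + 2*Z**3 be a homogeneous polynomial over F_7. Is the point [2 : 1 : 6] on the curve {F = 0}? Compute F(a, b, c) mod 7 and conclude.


F(2,1,6) ≡ 5 (mod 7); P is NOT on the curve.

Evaluate F(2, 1, 6) term-by-term (mod 7).
  -3*X**3 ↦ -3·8·1·1 = -24
  -X**2*Z ↦ -1·4·1·6 = -24
  3*X*Y**2 ↦ 3·2·1·1 = 6
  3*X*Y*Z ↦ 3·2·1·6 = 36
  -3*X*Z**2 ↦ -3·2·1·36 = -216
  Y**3 ↦ 1·1·1·1 = 1
  -3*Y**2*Z ↦ -3·1·1·6 = -18
  Y*Z**2 ↦ 1·1·1·36 = 36
  2*Z**3 ↦ 2·1·1·216 = 432
Sum: F(2, 1, 6) = (-24) + (-24) + (6) + (36) + (-216) + (1) + (-18) + (36) + (432) = 229.
Reducing mod 7: 229 ≡ 5 (mod 7).
Since F(a, b, c) ≡ 5 ≠ 0 (mod 7), P does NOT lie on the curve.


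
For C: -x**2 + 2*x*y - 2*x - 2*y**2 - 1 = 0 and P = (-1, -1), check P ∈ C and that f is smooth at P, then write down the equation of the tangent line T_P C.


Tangent line at P: -2*x + 2*y = 0.

Step 1: f(-1, -1) = 0, so P lies on C.
Step 2: partial derivatives
  f_x(x, y) = -2*x + 2*y - 2, f_y(x, y) = 2*x - 4*y.
  f_x(P) = -2, f_y(P) = 2 (gradient nonzero, so P is smooth).
Step 3: tangent line at P: -2·(x − -1) + 2·(y − -1) = 0.
Expanding: -2*x + 2*y = 0.


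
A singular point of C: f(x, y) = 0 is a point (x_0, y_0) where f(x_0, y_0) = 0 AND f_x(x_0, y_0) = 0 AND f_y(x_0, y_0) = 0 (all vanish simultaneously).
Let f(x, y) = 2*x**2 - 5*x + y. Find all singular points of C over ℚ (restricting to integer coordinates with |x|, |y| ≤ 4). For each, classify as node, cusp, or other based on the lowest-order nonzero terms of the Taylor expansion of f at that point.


No singular points in the scanned grid; C is smooth there.

Compute partial derivatives:
  f_x = 4*x - 5.
  f_y = 1.
f_y = 1 is a nonzero constant, so f_y never vanishes: no point (x, y) can satisfy f = f_x = f_y = 0. In particular no (x, y) ∈ {−4, ..., 4}² is singular; the curve is smooth.


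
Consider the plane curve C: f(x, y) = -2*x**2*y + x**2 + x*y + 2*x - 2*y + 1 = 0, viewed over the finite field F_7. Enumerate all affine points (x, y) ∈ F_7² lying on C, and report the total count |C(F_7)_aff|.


Affine F_7-points: {(0, 4), (1, 6), (2, 2), (3, 3), (4, 2), (5, 3), (6, 0)}; count = 7.

For each of the 49 pairs (x, y) ∈ F_7², evaluate f(x, y) mod 7. Record the zeros.
  x = 0: [0↦1, 1↦6, 2↦4, 3↦2, 4↦0, 5↦5, 6↦3]  zeros at y ∈ {4}
  x = 1: [0↦4, 1↦1, 2↦5, 3↦2, 4↦6, 5↦3, 6↦0]  zeros at y ∈ {6}
  x = 2: [0↦2, 1↦1, 2↦0, 3↦6, 4↦5, 5↦4, 6↦3]  zeros at y ∈ {2}
  x = 3: [0↦2, 1↦6, 2↦3, 3↦0, 4↦4, 5↦1, 6↦5]  zeros at y ∈ {3}
  x = 4: [0↦4, 1↦2, 2↦0, 3↦5, 4↦3, 5↦1, 6↦6]  zeros at y ∈ {2}
  x = 5: [0↦1, 1↦3, 2↦5, 3↦0, 4↦2, 5↦4, 6↦6]  zeros at y ∈ {3}
  x = 6: [0↦0, 1↦2, 2↦4, 3↦6, 4↦1, 5↦3, 6↦5]  zeros at y ∈ {0}
Collecting zeros: affine points = {(0, 4), (1, 6), (2, 2), (3, 3), (4, 2), (5, 3), (6, 0)}.
Total count |C(F_7)_aff| = 7.


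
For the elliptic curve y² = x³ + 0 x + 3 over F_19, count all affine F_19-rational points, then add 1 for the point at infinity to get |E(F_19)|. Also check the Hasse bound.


Affine points = {(1, 2), (1, 17), (2, 7), (2, 12), (3, 7), (3, 12), (7, 2), (7, 17), (11, 2), (11, 17), (14, 7), (14, 12)}; affine count = 12; |E(F_19)| = 13.

Discriminant check: Δ ∝ 4a³ + 27b² = 4·0³ + 27·3² = 4·0 + 27·9 ≡ 15 (mod 19). Nonzero ⇒ E is nonsingular.
For each x ∈ F_19, compute rhs = x³ + 0·x + 3 mod 19, then count y ∈ F_19 with y² ≡ rhs.
  x = 0: rhs = 3, matching y values: none (0 points).
  x = 1: rhs = 4, matching y values: 2, 17 (2 points).
  x = 2: rhs = 11, matching y values: 7, 12 (2 points).
  x = 3: rhs = 11, matching y values: 7, 12 (2 points).
  x = 4: rhs = 10, matching y values: none (0 points).
  x = 5: rhs = 14, matching y values: none (0 points).
  x = 6: rhs = 10, matching y values: none (0 points).
  x = 7: rhs = 4, matching y values: 2, 17 (2 points).
  x = 8: rhs = 2, matching y values: none (0 points).
  x = 9: rhs = 10, matching y values: none (0 points).
  x = 10: rhs = 15, matching y values: none (0 points).
  x = 11: rhs = 4, matching y values: 2, 17 (2 points).
  x = 12: rhs = 2, matching y values: none (0 points).
  x = 13: rhs = 15, matching y values: none (0 points).
  x = 14: rhs = 11, matching y values: 7, 12 (2 points).
  x = 15: rhs = 15, matching y values: none (0 points).
  x = 16: rhs = 14, matching y values: none (0 points).
  x = 17: rhs = 14, matching y values: none (0 points).
  x = 18: rhs = 2, matching y values: none (0 points).
Total affine count: 12.
Full point count |E(F_19)| = 12 + 1 = 13.
Hasse bound: |13 − (19+1)| = |-7| = 7 ≤ 2√19 ≈ 8.7178 ✓.


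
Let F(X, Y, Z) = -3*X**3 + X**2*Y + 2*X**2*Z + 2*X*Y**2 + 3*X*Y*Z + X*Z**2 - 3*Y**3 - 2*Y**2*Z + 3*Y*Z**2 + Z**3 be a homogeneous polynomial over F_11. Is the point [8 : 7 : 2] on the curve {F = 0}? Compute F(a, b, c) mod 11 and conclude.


F(8,7,2) ≡ 1 (mod 11); P is NOT on the curve.

Evaluate F(8, 7, 2) term-by-term (mod 11).
  -3*X**3 ↦ -3·512·1·1 = -1536
  X**2*Y ↦ 1·64·7·1 = 448
  2*X**2*Z ↦ 2·64·1·2 = 256
  2*X*Y**2 ↦ 2·8·49·1 = 784
  3*X*Y*Z ↦ 3·8·7·2 = 336
  X*Z**2 ↦ 1·8·1·4 = 32
  -3*Y**3 ↦ -3·1·343·1 = -1029
  -2*Y**2*Z ↦ -2·1·49·2 = -196
  3*Y*Z**2 ↦ 3·1·7·4 = 84
  Z**3 ↦ 1·1·1·8 = 8
Sum: F(8, 7, 2) = (-1536) + (448) + (256) + (784) + (336) + (32) + (-1029) + (-196) + (84) + (8) = -813.
Reducing mod 11: -813 ≡ 1 (mod 11).
Since F(a, b, c) ≡ 1 ≠ 0 (mod 11), P does NOT lie on the curve.


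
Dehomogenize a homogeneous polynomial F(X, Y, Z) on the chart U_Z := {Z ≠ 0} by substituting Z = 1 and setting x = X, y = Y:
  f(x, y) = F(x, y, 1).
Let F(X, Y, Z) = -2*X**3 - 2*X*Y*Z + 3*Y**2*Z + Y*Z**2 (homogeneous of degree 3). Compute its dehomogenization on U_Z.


f(x, y) = -2*x**3 - 2*x*y + 3*y**2 + y

On U_Z we set Z = 1. Each monomial c·X^i·Y^j·Z^k in F becomes c·x^i·y^j·1^k = c·x^i·y^j.
Substituting Z = 1: F(X, Y, 1) = -2*x**3 - 2*x*y + 3*y**2 + y.
Note: deg(f) ≤ deg(F) = 3; strict inequality happens when F is divisible by Z (lost terms).


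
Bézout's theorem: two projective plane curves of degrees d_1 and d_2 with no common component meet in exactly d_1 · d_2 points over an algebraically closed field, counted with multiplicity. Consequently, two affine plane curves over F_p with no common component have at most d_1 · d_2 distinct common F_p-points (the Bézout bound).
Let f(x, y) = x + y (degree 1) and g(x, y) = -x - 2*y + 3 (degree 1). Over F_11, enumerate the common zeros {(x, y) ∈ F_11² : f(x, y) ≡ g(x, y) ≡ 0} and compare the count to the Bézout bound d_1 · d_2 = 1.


Common zeros: {(8, 3)}; count = 1; Bézout bound = 1.

deg(f) = 1, deg(g) = 1, so Bézout bound = 1.
Scan x ∈ F_11. For each x, list the y ∈ F_11 with f(x, y) ≡ 0 and those with g(x, y) ≡ 0 (mod 11); the common zeros in that column are the intersection.
  x = 0: f ≡ 0 at y ∈ {0}; g ≡ 0 at y ∈ {7}; common: ∅.
  x = 1: f ≡ 0 at y ∈ {10}; g ≡ 0 at y ∈ {1}; common: ∅.
  x = 2: f ≡ 0 at y ∈ {9}; g ≡ 0 at y ∈ {6}; common: ∅.
  x = 3: f ≡ 0 at y ∈ {8}; g ≡ 0 at y ∈ {0}; common: ∅.
  x = 4: f ≡ 0 at y ∈ {7}; g ≡ 0 at y ∈ {5}; common: ∅.
  x = 5: f ≡ 0 at y ∈ {6}; g ≡ 0 at y ∈ {10}; common: ∅.
  x = 6: f ≡ 0 at y ∈ {5}; g ≡ 0 at y ∈ {4}; common: ∅.
  x = 7: f ≡ 0 at y ∈ {4}; g ≡ 0 at y ∈ {9}; common: ∅.
  x = 8: f ≡ 0 at y ∈ {3}; g ≡ 0 at y ∈ {3}; common: {3}.
  x = 9: f ≡ 0 at y ∈ {2}; g ≡ 0 at y ∈ {8}; common: ∅.
  x = 10: f ≡ 0 at y ∈ {1}; g ≡ 0 at y ∈ {2}; common: ∅.
Collecting: common zeros = {(8, 3)}, so the count is 1.
Comparison with the Bézout bound: 1 ≤ 1 = deg(f)·deg(g), as expected for curves with no common component (the bound is attained).


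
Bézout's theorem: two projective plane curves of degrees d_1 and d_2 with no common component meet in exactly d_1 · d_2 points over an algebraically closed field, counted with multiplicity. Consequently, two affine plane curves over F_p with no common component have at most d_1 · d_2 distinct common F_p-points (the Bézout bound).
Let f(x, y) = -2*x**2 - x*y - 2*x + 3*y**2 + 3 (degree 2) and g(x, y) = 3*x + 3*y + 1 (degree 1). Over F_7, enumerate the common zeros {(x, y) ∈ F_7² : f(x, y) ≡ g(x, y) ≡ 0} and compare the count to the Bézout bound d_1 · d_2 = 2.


Common zeros: ∅; count = 0; Bézout bound = 2.

deg(f) = 2, deg(g) = 1, so Bézout bound = 2.
Scan x ∈ F_7. For each x, list the y ∈ F_7 with f(x, y) ≡ 0 and those with g(x, y) ≡ 0 (mod 7); the common zeros in that column are the intersection.
  x = 0: f ≡ 0 at y ∈ ∅; g ≡ 0 at y ∈ {2}; common: ∅.
  x = 1: f ≡ 0 at y ∈ ∅; g ≡ 0 at y ∈ {1}; common: ∅.
  x = 2: f ≡ 0 at y ∈ {5}; g ≡ 0 at y ∈ {0}; common: ∅.
  x = 3: f ≡ 0 at y ∈ {0, 1}; g ≡ 0 at y ∈ {6}; common: ∅.
  x = 4: f ≡ 0 at y ∈ ∅; g ≡ 0 at y ∈ {5}; common: ∅.
  x = 5: f ≡ 0 at y ∈ {5, 6}; g ≡ 0 at y ∈ {4}; common: ∅.
  x = 6: f ≡ 0 at y ∈ {1}; g ≡ 0 at y ∈ {3}; common: ∅.
Collecting: common zeros = ∅, so the count is 0.
Comparison with the Bézout bound: 0 ≤ 2 = deg(f)·deg(g), as expected for curves with no common component (the affine F_7-count falls short of the bound because intersections may lie at infinity, over extension fields, or carry multiplicity).


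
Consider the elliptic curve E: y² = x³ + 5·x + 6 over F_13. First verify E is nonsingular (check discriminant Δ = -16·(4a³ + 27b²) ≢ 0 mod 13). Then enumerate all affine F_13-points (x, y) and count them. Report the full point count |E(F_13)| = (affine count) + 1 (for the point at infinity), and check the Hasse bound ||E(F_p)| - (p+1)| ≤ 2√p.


Affine points = {(1, 5), (1, 8), (3, 3), (3, 10), (4, 5), (4, 8), (5, 0), (8, 5), (8, 8), (9, 0), (10, 4), (10, 9), (11, 1), (11, 12), (12, 0)}; affine count = 15; |E(F_13)| = 16.

Discriminant check: Δ ∝ 4a³ + 27b² = 4·5³ + 27·6² = 4·125 + 27·36 ≡ 3 (mod 13). Nonzero ⇒ E is nonsingular.
For each x ∈ F_13, compute rhs = x³ + 5·x + 6 mod 13, then count y ∈ F_13 with y² ≡ rhs.
  x = 0: rhs = 6, matching y values: none (0 points).
  x = 1: rhs = 12, matching y values: 5, 8 (2 points).
  x = 2: rhs = 11, matching y values: none (0 points).
  x = 3: rhs = 9, matching y values: 3, 10 (2 points).
  x = 4: rhs = 12, matching y values: 5, 8 (2 points).
  x = 5: rhs = 0, matching y values: 0 (1 points).
  x = 6: rhs = 5, matching y values: none (0 points).
  x = 7: rhs = 7, matching y values: none (0 points).
  x = 8: rhs = 12, matching y values: 5, 8 (2 points).
  x = 9: rhs = 0, matching y values: 0 (1 points).
  x = 10: rhs = 3, matching y values: 4, 9 (2 points).
  x = 11: rhs = 1, matching y values: 1, 12 (2 points).
  x = 12: rhs = 0, matching y values: 0 (1 points).
Total affine count: 15.
Full point count |E(F_13)| = 15 + 1 = 16.
Hasse bound: |16 − (13+1)| = |2| = 2 ≤ 2√13 ≈ 7.2111 ✓.


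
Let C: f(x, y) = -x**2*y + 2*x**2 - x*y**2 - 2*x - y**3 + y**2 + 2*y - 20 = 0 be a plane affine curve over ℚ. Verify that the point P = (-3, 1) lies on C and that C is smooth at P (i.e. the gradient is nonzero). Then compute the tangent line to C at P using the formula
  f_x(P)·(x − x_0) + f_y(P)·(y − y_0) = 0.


Tangent line at P: -9*x - 2*y - 25 = 0.

Step 1: f(-3, 1) = 0, so P lies on C.
Step 2: partial derivatives
  f_x(x, y) = -2*x*y + 4*x - y**2 - 2, f_y(x, y) = -x**2 - 2*x*y - 3*y**2 + 2*y + 2.
  f_x(P) = -9, f_y(P) = -2 (gradient nonzero, so P is smooth).
Step 3: tangent line at P: -9·(x − -3) + -2·(y − 1) = 0.
Expanding: -9*x - 2*y - 25 = 0.


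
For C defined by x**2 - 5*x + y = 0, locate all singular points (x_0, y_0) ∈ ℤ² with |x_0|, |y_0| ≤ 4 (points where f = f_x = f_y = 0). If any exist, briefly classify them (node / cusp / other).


No singular points in the scanned grid; C is smooth there.

Compute partial derivatives:
  f_x = 2*x - 5.
  f_y = 1.
f_y = 1 is a nonzero constant, so f_y never vanishes: no point (x, y) can satisfy f = f_x = f_y = 0. In particular no (x, y) ∈ {−4, ..., 4}² is singular; the curve is smooth.


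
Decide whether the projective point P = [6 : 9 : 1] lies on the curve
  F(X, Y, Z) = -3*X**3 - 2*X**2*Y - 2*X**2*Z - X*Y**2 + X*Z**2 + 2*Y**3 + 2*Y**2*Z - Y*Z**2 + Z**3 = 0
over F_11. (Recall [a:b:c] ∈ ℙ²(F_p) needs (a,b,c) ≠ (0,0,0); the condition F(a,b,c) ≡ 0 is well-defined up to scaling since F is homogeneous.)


F(6,9,1) ≡ 6 (mod 11); P is NOT on the curve.

Evaluate F(6, 9, 1) term-by-term (mod 11).
  -3*X**3 ↦ -3·216·1·1 = -648
  -2*X**2*Y ↦ -2·36·9·1 = -648
  -2*X**2*Z ↦ -2·36·1·1 = -72
  -X*Y**2 ↦ -1·6·81·1 = -486
  X*Z**2 ↦ 1·6·1·1 = 6
  2*Y**3 ↦ 2·1·729·1 = 1458
  2*Y**2*Z ↦ 2·1·81·1 = 162
  -Y*Z**2 ↦ -1·1·9·1 = -9
  Z**3 ↦ 1·1·1·1 = 1
Sum: F(6, 9, 1) = (-648) + (-648) + (-72) + (-486) + (6) + (1458) + (162) + (-9) + (1) = -236.
Reducing mod 11: -236 ≡ 6 (mod 11).
Since F(a, b, c) ≡ 6 ≠ 0 (mod 11), P does NOT lie on the curve.


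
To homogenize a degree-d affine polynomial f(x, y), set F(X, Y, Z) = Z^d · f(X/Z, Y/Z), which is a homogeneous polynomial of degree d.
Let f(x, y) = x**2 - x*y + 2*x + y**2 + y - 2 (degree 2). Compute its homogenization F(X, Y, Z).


F(X, Y, Z) = X**2 - X*Y + 2*X*Z + Y**2 + Y*Z - 2*Z**2

deg(f) = 2.
Substitute x = X/Z, y = Y/Z into f, then multiply by Z^2.
  monomial 1·x^2·y^0 ↦ 1·X^2·Y^0·Z^0.
  monomial -1·x^1·y^1 ↦ -1·X^1·Y^1·Z^0.
  monomial 2·x^1·y^0 ↦ 2·X^1·Y^0·Z^1.
  monomial 1·x^0·y^2 ↦ 1·X^0·Y^2·Z^0.
  monomial 1·x^0·y^1 ↦ 1·X^0·Y^1·Z^1.
  monomial -2·x^0·y^0 ↦ -2·X^0·Y^0·Z^2.
Collecting: F(X, Y, Z) = X**2 - X*Y + 2*X*Z + Y**2 + Y*Z - 2*Z**2.


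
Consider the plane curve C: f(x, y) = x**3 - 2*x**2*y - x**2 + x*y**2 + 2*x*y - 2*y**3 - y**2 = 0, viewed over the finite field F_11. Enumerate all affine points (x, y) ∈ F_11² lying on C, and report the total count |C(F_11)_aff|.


Affine F_11-points: {(0, 0), (0, 5), (1, 0), (2, 10), (3, 5), (3, 9), (4, 10), (8, 1), (8, 3), (8, 5), (10, 7)}; count = 11.

For each of the 121 pairs (x, y) ∈ F_11², evaluate f(x, y) mod 11. Record the zeros.
  x = 0: [0↦0, 1↦8, 2↦2, 3↦3, 4↦10, 5↦0, 6↦5, 7↦2, 8↦1, 9↦1, 10↦1]  zeros at y ∈ {0, 5}
  x = 1: [0↦0, 1↦9, 2↦6, 3↦1, 4↦4, 5↦3, 6↦8, 7↦7, 8↦10, 9↦5, 10↦2]  zeros at y ∈ {0}
  x = 2: [0↦4, 1↦10, 2↦6, 3↦2, 4↦8, 5↦1, 6↦2, 7↦10, 8↦2, 9↦10, 10↦0]  zeros at y ∈ {10}
  x = 3: [0↦7, 1↦6, 2↦8, 3↦1, 4↦6, 5↦0, 6↦4, 7↦6, 8↦5, 9↦0, 10↦1]  zeros at y ∈ {5, 9}
  x = 4: [0↦4, 1↦3, 2↦7, 3↦4, 4↦4, 5↦6, 6↦9, 7↦1, 8↦3, 9↦3, 10↦0]  zeros at y ∈ {10}
  x = 5: [0↦1, 1↦7, 2↦9, 3↦6, 4↦8, 5↦3, 6↦1, 7↦1, 8↦2, 9↦3, 10↦3]  zeros at y ∈ ∅
  x = 6: [0↦4, 1↦2, 2↦9, 3↦2, 4↦2, 5↦8, 6↦8, 7↦1, 8↦8, 9↦6, 10↦5]  zeros at y ∈ ∅
  x = 7: [0↦8, 1↦5, 2↦2, 3↦9, 4↦3, 5↦5, 6↦3, 7↦7, 8↦5, 9↦7, 10↦1]  zeros at y ∈ ∅
  x = 8: [0↦8, 1↦0, 2↦5, 3↦0, 4↦6, 5↦0, 6↦3, 7↦3, 8↦10, 9↦1, 10↦8]  zeros at y ∈ {1, 3, 5}
  x = 9: [0↦10, 1↦4, 2↦2, 3↦3, 4↦6, 5↦10, 6↦3, 7↦6, 8↦7, 9↦5, 10↦10]  zeros at y ∈ ∅
  x = 10: [0↦9, 1↦1, 2↦10, 3↦2, 4↦9, 5↦8, 6↦9, 7↦0, 8↦2, 9↦3, 10↦2]  zeros at y ∈ {7}
Collecting zeros: affine points = {(0, 0), (0, 5), (1, 0), (2, 10), (3, 5), (3, 9), (4, 10), (8, 1), (8, 3), (8, 5), (10, 7)}.
Total count |C(F_11)_aff| = 11.


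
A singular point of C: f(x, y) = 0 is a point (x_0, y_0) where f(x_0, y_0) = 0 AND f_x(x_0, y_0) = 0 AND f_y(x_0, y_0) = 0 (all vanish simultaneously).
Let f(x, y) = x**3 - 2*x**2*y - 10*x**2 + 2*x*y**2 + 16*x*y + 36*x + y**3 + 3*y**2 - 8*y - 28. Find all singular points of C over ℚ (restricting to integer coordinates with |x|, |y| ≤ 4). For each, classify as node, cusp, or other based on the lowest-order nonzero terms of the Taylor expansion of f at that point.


Singular points: {(2, -2)}; classification: cusp.

Compute partial derivatives:
  f_x = 3*x**2 - 4*x*y - 20*x + 2*y**2 + 16*y + 36.
  f_y = -2*x**2 + 4*x*y + 16*x + 3*y**2 + 6*y - 8.
Scan x_0 ∈ {−4, ..., 4}. For each x_0, f_y(x_0, y) is a polynomial in y; find its integer roots y ∈ {−4, ..., 4}, then test f_x and f at those candidates.
  x = -4: f_y(-4, y) = 3*y**2 - 10*y - 104; no integer root y with |y| ≤ 4.
  x = -3: f_y(-3, y) = 3*y**2 - 6*y - 74; no integer root y with |y| ≤ 4.
  x = -2: f_y(-2, y) = 3*y**2 - 2*y - 48; no integer root y with |y| ≤ 4.
  x = -1: f_y(-1, y) = 3*y**2 + 2*y - 26; no integer root y with |y| ≤ 4.
  x = 0: f_y(0, y) = 3*y**2 + 6*y - 8; no integer root y with |y| ≤ 4.
  x = 1: f_y(1, y) = 3*y**2 + 10*y + 6; no integer root y with |y| ≤ 4.
  x = 2: f_y(2, y) = 3*y**2 + 14*y + 16; vanishes at y ∈ {-2}. (2, -2): f_x = 0, f = 0 — SINGULAR.
  x = 3: f_y(3, y) = 3*y**2 + 18*y + 22; no integer root y with |y| ≤ 4.
  x = 4: f_y(4, y) = 3*y**2 + 22*y + 24; no integer root y with |y| ≤ 4.
Only singular point on the grid: (2, -2).
Classify: substitute x = 2 + u, y = -2 + v and expand: f = u**3 - 2*u**2*v + 2*u*v**2 + v**3 + v**2.
No constant or linear terms (consistent with a singular point). Quadratic part: v**2. Cubic part: u**3 - 2*u**2*v + 2*u*v**2 + v**3.
The quadratic part v**2 is a perfect square, so there is a single (double) tangent line v = 0, i.e. y = -2. Restricting the cubic part to that line (v = 0) leaves u**3 ≠ 0, so f is not divisible by v and the branch is v² ≈ -u**3 to lowest order — this is a cusp.
Classification: cusp.


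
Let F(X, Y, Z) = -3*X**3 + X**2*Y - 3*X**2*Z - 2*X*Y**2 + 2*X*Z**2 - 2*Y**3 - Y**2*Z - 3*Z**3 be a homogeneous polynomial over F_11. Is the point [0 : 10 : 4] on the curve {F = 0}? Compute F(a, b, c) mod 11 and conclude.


F(0,10,4) ≡ 4 (mod 11); P is NOT on the curve.

Evaluate F(0, 10, 4) term-by-term (mod 11).
  -3*X**3 ↦ -3·0·1·1 = 0
  X**2*Y ↦ 1·0·10·1 = 0
  -3*X**2*Z ↦ -3·0·1·4 = 0
  -2*X*Y**2 ↦ -2·0·100·1 = 0
  2*X*Z**2 ↦ 2·0·1·16 = 0
  -2*Y**3 ↦ -2·1·1000·1 = -2000
  -Y**2*Z ↦ -1·1·100·4 = -400
  -3*Z**3 ↦ -3·1·1·64 = -192
Sum: F(0, 10, 4) = (0) + (0) + (0) + (0) + (0) + (-2000) + (-400) + (-192) = -2592.
Reducing mod 11: -2592 ≡ 4 (mod 11).
Since F(a, b, c) ≡ 4 ≠ 0 (mod 11), P does NOT lie on the curve.


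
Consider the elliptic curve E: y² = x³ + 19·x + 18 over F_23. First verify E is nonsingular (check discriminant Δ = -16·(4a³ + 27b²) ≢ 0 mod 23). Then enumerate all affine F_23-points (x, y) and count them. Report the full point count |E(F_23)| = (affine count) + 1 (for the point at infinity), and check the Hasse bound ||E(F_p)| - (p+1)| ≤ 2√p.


Affine points = {(0, 8), (0, 15), (2, 8), (2, 15), (5, 10), (5, 13), (6, 7), (6, 16), (10, 9), (10, 14), (13, 1), (13, 22), (16, 5), (16, 18), (19, 4), (19, 19), (20, 7), (20, 16), (21, 8), (21, 15)}; affine count = 20; |E(F_23)| = 21.

Discriminant check: Δ ∝ 4a³ + 27b² = 4·19³ + 27·18² = 4·6859 + 27·324 ≡ 5 (mod 23). Nonzero ⇒ E is nonsingular.
For each x ∈ F_23, compute rhs = x³ + 19·x + 18 mod 23, then count y ∈ F_23 with y² ≡ rhs.
  x = 0: rhs = 18, matching y values: 8, 15 (2 points).
  x = 1: rhs = 15, matching y values: none (0 points).
  x = 2: rhs = 18, matching y values: 8, 15 (2 points).
  x = 3: rhs = 10, matching y values: none (0 points).
  x = 4: rhs = 20, matching y values: none (0 points).
  x = 5: rhs = 8, matching y values: 10, 13 (2 points).
  x = 6: rhs = 3, matching y values: 7, 16 (2 points).
  x = 7: rhs = 11, matching y values: none (0 points).
  x = 8: rhs = 15, matching y values: none (0 points).
  x = 9: rhs = 21, matching y values: none (0 points).
  x = 10: rhs = 12, matching y values: 9, 14 (2 points).
  x = 11: rhs = 17, matching y values: none (0 points).
  x = 12: rhs = 19, matching y values: none (0 points).
  x = 13: rhs = 1, matching y values: 1, 22 (2 points).
  x = 14: rhs = 15, matching y values: none (0 points).
  x = 15: rhs = 21, matching y values: none (0 points).
  x = 16: rhs = 2, matching y values: 5, 18 (2 points).
  x = 17: rhs = 10, matching y values: none (0 points).
  x = 18: rhs = 5, matching y values: none (0 points).
  x = 19: rhs = 16, matching y values: 4, 19 (2 points).
  x = 20: rhs = 3, matching y values: 7, 16 (2 points).
  x = 21: rhs = 18, matching y values: 8, 15 (2 points).
  x = 22: rhs = 21, matching y values: none (0 points).
Total affine count: 20.
Full point count |E(F_23)| = 20 + 1 = 21.
Hasse bound: |21 − (23+1)| = |-3| = 3 ≤ 2√23 ≈ 9.5917 ✓.
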